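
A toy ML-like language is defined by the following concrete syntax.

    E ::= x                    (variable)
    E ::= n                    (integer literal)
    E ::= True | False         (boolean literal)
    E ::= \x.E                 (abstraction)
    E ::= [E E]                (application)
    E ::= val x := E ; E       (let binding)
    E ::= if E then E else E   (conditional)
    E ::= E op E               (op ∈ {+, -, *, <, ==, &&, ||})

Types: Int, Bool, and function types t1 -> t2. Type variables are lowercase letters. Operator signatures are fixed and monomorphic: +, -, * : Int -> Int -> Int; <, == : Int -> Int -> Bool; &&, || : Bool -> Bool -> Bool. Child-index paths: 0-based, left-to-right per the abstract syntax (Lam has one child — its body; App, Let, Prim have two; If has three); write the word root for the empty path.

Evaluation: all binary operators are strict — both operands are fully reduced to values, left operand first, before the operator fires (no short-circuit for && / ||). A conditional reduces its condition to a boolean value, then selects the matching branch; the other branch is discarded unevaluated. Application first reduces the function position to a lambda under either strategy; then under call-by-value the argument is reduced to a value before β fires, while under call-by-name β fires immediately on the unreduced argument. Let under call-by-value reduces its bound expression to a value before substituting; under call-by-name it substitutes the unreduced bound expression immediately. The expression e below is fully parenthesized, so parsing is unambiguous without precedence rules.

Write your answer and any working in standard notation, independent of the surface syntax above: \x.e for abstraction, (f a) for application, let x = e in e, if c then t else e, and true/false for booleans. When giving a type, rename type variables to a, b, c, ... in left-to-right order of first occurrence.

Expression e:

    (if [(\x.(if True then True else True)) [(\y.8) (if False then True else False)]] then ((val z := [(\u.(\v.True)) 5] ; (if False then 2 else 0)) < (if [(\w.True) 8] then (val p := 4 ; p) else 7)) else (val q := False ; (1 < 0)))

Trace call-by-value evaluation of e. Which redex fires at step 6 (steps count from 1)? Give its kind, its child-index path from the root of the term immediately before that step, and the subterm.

Answer: beta at 0.0 : ((\u.(\v.true)) 5)

Working:
step 0: (if ((\x.(if true then true else true)) ((\y.8) (if false then true else false))) then ((let z = ((\u.(\v.true)) 5) in (if false then 2 else 0)) < (if ((\w.true) 8) then (let p = 4 in p) else 7)) else (let q = false in (1 < 0)))
step 1: [if@0.1.1] (if ((\x.(if true then true else true)) ((\y.8) false)) then ((let z = ((\u.(\v.true)) 5) in (if false then 2 else 0)) < (if ((\w.true) 8) then (let p = 4 in p) else 7)) else (let q = false in (1 < 0)))
step 2: [beta@0.1] (if ((\x.(if true then true else true)) 8) then ((let z = ((\u.(\v.true)) 5) in (if false then 2 else 0)) < (if ((\w.true) 8) then (let p = 4 in p) else 7)) else (let q = false in (1 < 0)))
step 3: [beta@0] (if (if true then true else true) then ((let z = ((\u.(\v.true)) 5) in (if false then 2 else 0)) < (if ((\w.true) 8) then (let p = 4 in p) else 7)) else (let q = false in (1 < 0)))
step 4: [if@0] (if true then ((let z = ((\u.(\v.true)) 5) in (if false then 2 else 0)) < (if ((\w.true) 8) then (let p = 4 in p) else 7)) else (let q = false in (1 < 0)))
step 5: [if@root] ((let z = ((\u.(\v.true)) 5) in (if false then 2 else 0)) < (if ((\w.true) 8) then (let p = 4 in p) else 7))
step 6: [beta@0.0] ((let z = (\v.true) in (if false then 2 else 0)) < (if ((\w.true) 8) then (let p = 4 in p) else 7))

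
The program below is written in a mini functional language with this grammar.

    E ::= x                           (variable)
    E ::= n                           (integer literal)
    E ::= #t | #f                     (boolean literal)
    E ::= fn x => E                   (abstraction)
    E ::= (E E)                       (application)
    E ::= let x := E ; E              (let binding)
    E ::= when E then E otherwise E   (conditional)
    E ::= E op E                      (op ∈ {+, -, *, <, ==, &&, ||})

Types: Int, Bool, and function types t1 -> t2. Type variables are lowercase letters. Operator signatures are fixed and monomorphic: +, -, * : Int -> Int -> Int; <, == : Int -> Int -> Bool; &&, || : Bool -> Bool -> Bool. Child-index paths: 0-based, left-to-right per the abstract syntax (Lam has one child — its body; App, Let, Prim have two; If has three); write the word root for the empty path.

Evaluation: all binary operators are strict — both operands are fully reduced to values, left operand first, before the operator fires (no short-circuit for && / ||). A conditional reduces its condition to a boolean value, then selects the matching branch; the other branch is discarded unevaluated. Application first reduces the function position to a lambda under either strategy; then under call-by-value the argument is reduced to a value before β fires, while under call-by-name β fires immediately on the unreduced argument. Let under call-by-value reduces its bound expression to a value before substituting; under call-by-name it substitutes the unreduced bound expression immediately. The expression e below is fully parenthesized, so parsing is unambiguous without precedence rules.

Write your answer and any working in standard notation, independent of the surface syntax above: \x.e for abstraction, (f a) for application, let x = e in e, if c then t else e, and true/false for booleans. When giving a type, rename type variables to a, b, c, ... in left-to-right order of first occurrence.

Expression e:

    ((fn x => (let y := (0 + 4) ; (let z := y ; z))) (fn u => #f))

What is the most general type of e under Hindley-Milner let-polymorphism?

Derivation:
  unify Int ~ Int
  unify Int ~ Int
let y : Int
y : Int
let z : Int
z : Int
\x._ : a -> Int
\u._ : b -> Bool
  unify a -> Int ~ (b -> Bool) -> c
  unify a ~ b -> Bool
  unify Int ~ c
_ _ : Int

Answer: Int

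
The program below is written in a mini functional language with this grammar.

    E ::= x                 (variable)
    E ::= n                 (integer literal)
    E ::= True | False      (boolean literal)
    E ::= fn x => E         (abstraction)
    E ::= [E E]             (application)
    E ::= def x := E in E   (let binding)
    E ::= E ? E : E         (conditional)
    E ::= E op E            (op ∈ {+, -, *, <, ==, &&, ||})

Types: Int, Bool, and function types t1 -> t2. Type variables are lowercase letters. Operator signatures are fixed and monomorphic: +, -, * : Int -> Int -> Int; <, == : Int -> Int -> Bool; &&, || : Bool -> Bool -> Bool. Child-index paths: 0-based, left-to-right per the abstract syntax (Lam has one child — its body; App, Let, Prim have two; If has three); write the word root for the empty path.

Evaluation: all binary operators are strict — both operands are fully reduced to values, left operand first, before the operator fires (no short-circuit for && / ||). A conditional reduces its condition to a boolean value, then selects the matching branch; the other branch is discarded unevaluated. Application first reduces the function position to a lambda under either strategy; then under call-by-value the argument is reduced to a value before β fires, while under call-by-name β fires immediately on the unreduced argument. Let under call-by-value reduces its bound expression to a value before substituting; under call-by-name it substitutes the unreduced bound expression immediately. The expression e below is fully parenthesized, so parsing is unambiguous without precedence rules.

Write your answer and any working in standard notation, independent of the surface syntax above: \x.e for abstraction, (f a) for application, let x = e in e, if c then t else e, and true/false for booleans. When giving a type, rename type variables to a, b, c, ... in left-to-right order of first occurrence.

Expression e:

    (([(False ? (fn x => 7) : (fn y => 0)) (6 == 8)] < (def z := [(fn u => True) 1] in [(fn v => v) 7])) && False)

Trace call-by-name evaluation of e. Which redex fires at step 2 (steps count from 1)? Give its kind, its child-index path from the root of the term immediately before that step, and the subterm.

Answer: beta at 0.0 : ((\y.0) (6 == 8))

Working:
step 0: ((((if false then (\x.7) else (\y.0)) (6 == 8)) < (let z = ((\u.true) 1) in ((\v.v) 7))) && false)
step 1: [if@0.0.0] ((((\y.0) (6 == 8)) < (let z = ((\u.true) 1) in ((\v.v) 7))) && false)
step 2: [beta@0.0] ((0 < (let z = ((\u.true) 1) in ((\v.v) 7))) && false)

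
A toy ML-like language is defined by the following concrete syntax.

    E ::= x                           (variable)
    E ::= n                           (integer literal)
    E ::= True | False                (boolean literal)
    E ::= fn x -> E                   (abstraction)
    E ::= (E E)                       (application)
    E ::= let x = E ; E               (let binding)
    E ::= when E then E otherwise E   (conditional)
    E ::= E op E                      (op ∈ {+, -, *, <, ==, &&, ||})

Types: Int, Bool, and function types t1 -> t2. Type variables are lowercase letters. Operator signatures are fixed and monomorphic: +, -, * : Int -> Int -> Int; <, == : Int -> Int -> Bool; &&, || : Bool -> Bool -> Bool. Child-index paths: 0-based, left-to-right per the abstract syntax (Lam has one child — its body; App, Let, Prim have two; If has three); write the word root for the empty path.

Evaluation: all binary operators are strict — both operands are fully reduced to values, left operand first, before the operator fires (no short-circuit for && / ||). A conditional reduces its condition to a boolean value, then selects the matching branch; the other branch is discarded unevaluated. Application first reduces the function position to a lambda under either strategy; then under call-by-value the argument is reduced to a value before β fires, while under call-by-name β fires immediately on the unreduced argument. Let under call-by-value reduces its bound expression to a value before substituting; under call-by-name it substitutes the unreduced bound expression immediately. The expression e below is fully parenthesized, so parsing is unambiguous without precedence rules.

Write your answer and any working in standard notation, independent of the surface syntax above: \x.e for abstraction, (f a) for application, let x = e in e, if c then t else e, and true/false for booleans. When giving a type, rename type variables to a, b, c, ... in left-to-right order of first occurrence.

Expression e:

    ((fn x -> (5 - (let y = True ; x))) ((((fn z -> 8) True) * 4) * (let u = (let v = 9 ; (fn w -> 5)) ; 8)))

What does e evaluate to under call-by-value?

Answer: -251

Derivation:
step 0: ((\x.(5 - (let y = true in x))) ((((\z.8) true) * 4) * (let u = (let v = 9 in (\w.5)) in 8)))
step 1: [beta@1.0.0] ((\x.(5 - (let y = true in x))) ((8 * 4) * (let u = (let v = 9 in (\w.5)) in 8)))
step 2: [delta@1.0] ((\x.(5 - (let y = true in x))) (32 * (let u = (let v = 9 in (\w.5)) in 8)))
step 3: [let@1.1.0] ((\x.(5 - (let y = true in x))) (32 * (let u = (\w.5) in 8)))
step 4: [let@1.1] ((\x.(5 - (let y = true in x))) (32 * 8))
step 5: [delta@1] ((\x.(5 - (let y = true in x))) 256)
step 6: [beta@root] (5 - (let y = true in 256))
step 7: [let@1] (5 - 256)
step 8: [delta@root] -251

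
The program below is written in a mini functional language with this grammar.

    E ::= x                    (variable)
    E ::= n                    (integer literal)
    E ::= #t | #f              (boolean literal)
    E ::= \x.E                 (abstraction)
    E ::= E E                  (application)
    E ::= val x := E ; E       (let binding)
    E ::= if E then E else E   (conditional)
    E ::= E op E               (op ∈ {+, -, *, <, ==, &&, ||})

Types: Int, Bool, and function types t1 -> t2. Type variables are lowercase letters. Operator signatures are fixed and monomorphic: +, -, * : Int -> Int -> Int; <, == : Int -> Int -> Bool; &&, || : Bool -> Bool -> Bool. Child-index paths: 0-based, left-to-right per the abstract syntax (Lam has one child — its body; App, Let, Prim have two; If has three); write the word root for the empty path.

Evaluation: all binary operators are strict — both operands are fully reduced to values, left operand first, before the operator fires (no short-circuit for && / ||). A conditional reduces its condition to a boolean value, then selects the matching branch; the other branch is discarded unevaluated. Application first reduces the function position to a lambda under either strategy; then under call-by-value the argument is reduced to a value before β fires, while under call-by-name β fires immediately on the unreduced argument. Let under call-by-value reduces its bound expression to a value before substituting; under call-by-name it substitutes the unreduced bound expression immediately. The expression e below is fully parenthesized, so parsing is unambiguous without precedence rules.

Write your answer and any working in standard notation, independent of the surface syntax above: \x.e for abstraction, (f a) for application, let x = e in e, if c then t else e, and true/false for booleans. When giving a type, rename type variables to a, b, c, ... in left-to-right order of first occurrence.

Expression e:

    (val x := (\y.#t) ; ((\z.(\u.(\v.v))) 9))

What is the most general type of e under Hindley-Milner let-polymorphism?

Derivation:
\y._ : a -> Bool
let x : forall. a -> Bool
v : d
\v._ : d -> d
\u._ : c -> d -> d
\z._ : b -> c -> d -> d
  unify b -> c -> d -> d ~ Int -> e
  unify b ~ Int
  unify c -> d -> d ~ e
_ _ : c -> d -> d

Answer: a -> b -> b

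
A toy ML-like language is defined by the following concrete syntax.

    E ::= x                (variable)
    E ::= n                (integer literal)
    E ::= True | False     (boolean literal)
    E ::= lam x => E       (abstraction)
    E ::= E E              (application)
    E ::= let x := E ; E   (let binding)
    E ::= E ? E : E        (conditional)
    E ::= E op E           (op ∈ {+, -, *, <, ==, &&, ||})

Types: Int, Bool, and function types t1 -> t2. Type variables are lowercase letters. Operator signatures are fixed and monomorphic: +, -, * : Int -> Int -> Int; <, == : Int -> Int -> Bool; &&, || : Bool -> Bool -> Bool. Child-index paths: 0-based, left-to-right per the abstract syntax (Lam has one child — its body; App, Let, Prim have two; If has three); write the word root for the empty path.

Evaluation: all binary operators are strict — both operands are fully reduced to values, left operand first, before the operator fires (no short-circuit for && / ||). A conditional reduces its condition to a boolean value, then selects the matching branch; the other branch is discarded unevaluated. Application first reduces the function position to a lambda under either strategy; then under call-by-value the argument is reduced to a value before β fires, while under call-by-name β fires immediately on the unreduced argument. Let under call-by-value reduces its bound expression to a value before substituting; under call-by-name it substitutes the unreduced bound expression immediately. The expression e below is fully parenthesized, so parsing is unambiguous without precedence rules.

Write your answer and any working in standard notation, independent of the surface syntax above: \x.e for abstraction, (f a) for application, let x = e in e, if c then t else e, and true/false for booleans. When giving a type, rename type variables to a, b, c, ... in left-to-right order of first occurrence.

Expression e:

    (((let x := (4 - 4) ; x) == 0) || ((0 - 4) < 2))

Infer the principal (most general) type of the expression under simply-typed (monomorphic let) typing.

Working:
  unify Int ~ Int
  unify Int ~ Int
let x : Int
x : Int
  unify Int ~ Int
  unify Int ~ Int
  unify Bool ~ Bool
  unify Int ~ Int
  unify Int ~ Int
  unify Int ~ Int
  unify Int ~ Int
  unify Bool ~ Bool

Answer: Bool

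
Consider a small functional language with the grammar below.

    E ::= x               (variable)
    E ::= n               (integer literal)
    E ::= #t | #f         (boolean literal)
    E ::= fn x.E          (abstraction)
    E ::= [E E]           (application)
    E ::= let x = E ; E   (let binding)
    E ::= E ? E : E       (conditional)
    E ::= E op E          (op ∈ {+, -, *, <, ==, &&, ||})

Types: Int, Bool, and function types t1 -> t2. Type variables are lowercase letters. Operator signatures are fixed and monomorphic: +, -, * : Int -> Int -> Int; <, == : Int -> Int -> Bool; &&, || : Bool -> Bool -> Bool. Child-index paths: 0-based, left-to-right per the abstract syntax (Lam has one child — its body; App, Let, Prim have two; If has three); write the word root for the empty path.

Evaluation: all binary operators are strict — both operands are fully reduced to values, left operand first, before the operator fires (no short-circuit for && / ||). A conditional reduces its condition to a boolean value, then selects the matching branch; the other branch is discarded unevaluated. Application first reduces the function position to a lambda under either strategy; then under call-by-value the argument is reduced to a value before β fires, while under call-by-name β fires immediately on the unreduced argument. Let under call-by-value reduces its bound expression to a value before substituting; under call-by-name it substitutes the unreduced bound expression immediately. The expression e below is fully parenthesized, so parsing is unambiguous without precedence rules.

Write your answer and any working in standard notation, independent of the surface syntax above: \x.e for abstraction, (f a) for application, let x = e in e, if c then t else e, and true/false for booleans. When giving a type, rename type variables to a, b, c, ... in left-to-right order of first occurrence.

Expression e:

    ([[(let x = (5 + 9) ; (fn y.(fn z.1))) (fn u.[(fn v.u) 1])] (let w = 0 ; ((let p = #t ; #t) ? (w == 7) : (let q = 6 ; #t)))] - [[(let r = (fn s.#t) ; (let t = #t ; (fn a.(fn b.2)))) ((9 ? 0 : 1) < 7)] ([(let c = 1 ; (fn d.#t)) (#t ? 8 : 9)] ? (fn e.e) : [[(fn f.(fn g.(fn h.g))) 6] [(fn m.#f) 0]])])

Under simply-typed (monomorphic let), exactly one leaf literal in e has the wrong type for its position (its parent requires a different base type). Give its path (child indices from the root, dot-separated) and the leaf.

Answer: 1.0.1.0.0 : 9

Derivation:
  unify Int ~ Int
  unify Int ~ Int
let x : Int
\z._ : b -> Int
\y._ : a -> b -> Int
u : c
\v._ : d -> c
  unify d -> c ~ Int -> e
  unify d ~ Int
  unify c ~ e
_ _ : e
\u._ : e -> e
  unify a -> b -> Int ~ (e -> e) -> f
  unify a ~ e -> e
  unify b -> Int ~ f
_ _ : b -> Int
let w : Int
let p : Bool
  unify Bool ~ Bool
w : Int
  unify Int ~ Int
  unify Int ~ Int
let q : Int
  unify Bool ~ Bool
  unify b -> Int ~ Bool -> g
  unify b ~ Bool
  unify Int ~ g
_ _ : Int
  unify Int ~ Int
\s._ : h -> Bool
let r : h -> Bool
let t : Bool
\b._ : j -> Int
\a._ : i -> j -> Int
  unify Int ~ Bool
  FAIL: mismatch Int ~ Bool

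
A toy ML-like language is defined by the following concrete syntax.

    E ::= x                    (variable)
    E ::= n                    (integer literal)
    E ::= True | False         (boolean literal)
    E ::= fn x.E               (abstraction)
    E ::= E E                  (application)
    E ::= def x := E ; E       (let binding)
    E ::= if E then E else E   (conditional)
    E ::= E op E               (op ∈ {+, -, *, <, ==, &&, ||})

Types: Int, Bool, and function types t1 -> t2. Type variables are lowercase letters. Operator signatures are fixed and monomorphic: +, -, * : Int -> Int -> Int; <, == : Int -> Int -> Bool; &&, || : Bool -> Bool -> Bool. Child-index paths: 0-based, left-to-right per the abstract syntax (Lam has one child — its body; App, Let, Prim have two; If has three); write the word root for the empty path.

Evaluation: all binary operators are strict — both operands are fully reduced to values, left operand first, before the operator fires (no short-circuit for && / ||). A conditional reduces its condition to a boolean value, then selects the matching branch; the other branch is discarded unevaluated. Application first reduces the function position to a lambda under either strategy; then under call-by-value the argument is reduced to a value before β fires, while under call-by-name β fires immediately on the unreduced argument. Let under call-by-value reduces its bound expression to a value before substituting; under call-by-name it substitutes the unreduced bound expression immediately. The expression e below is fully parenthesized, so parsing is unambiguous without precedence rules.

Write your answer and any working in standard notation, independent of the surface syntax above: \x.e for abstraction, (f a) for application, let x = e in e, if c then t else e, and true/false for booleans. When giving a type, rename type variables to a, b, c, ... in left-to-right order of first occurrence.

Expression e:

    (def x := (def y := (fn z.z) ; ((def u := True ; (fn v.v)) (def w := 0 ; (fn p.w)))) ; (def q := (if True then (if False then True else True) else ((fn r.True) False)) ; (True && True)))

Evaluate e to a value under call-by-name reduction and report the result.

Answer: true

Working:
step 0: (let x = (let y = (\z.z) in ((let u = true in (\v.v)) (let w = 0 in (\p.w)))) in (let q = (if true then (if false then true else true) else ((\r.true) false)) in (true && true)))
step 1: [let@root] (let q = (if true then (if false then true else true) else ((\r.true) false)) in (true && true))
step 2: [let@root] (true && true)
step 3: [delta@root] true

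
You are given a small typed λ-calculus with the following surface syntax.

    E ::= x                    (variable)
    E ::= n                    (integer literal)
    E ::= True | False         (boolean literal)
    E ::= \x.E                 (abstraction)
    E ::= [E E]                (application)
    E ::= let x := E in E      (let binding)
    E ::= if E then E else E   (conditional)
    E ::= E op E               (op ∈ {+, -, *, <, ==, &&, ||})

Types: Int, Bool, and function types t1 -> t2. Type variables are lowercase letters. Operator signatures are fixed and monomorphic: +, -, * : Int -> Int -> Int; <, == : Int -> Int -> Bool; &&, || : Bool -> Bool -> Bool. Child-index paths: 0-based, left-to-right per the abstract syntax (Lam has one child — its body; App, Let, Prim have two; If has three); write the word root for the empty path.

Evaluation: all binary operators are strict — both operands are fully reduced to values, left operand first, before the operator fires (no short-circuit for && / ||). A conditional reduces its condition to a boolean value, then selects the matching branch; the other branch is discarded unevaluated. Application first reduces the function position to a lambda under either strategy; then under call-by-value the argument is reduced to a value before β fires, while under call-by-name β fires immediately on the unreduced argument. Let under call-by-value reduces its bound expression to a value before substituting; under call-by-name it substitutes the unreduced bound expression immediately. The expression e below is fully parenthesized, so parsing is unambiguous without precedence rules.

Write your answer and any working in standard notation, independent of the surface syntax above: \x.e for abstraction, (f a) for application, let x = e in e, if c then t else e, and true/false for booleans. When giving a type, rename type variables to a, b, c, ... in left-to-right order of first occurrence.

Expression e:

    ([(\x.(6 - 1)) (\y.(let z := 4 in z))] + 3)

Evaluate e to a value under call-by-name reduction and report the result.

Answer: 8

Derivation:
step 0: (((\x.(6 - 1)) (\y.(let z = 4 in z))) + 3)
step 1: [beta@0] ((6 - 1) + 3)
step 2: [delta@0] (5 + 3)
step 3: [delta@root] 8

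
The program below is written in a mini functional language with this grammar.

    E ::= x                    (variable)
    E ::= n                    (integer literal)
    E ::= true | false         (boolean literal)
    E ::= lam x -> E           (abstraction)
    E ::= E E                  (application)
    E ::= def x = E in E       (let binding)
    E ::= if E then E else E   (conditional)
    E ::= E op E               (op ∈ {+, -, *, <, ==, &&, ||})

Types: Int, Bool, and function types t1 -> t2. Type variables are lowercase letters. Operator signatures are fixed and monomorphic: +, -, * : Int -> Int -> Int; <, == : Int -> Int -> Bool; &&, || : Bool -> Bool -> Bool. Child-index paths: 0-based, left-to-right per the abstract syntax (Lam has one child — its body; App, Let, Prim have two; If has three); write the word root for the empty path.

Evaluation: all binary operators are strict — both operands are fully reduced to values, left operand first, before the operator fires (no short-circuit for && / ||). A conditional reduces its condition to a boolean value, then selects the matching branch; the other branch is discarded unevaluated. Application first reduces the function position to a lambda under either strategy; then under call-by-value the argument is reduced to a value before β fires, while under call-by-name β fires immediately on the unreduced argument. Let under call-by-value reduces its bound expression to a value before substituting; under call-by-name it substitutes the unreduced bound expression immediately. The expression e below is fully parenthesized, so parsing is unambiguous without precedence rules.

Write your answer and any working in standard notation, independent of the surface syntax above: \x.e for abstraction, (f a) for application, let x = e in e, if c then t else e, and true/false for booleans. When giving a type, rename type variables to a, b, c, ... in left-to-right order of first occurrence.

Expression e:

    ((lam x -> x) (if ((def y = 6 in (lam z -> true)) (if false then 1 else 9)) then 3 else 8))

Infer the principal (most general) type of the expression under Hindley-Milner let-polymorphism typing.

Trace:
x : a
\x._ : a -> a
let y : Int
\z._ : b -> Bool
  unify Bool ~ Bool
  unify Int ~ Int
  unify b -> Bool ~ Int -> c
  unify b ~ Int
  unify Bool ~ c
_ _ : Bool
  unify Bool ~ Bool
  unify Int ~ Int
  unify a -> a ~ Int -> d
  unify a ~ Int
  unify Int ~ d
_ _ : Int

Answer: Int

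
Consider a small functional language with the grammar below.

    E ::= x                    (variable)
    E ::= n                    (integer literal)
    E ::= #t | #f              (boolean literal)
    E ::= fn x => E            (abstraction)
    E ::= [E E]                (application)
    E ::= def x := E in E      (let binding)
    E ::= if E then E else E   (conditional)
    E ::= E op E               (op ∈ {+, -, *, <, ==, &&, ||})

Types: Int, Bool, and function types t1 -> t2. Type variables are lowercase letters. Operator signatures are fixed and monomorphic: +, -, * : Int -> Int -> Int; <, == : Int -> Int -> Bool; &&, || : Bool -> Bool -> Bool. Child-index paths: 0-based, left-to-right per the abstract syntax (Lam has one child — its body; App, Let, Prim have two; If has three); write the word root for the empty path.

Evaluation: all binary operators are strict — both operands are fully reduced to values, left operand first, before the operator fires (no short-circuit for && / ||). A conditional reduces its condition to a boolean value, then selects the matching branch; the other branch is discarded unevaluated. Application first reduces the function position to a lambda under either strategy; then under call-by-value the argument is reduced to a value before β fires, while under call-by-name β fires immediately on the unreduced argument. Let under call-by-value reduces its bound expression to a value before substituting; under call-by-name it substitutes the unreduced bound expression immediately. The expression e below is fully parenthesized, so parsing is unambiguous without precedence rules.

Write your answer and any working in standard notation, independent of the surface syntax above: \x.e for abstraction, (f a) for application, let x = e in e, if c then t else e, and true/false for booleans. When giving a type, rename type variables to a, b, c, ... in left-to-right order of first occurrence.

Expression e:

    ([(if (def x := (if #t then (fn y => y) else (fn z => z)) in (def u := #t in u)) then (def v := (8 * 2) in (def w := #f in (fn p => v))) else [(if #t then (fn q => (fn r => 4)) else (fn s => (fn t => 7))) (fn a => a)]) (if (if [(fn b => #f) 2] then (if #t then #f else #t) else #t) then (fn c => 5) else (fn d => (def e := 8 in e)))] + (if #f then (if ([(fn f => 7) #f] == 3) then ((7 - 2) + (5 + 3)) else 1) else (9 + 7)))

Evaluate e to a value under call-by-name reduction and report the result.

Working:
step 0: (((if (let x = (if true then (\y.y) else (\z.z)) in (let u = true in u)) then (let v = (8 * 2) in (let w = false in (\p.v))) else ((if true then (\q.(\r.4)) else (\s.(\t.7))) (\a.a))) (if (if ((\b.false) 2) then (if true then false else true) else true) then (\c.5) else (\d.(let e = 8 in e)))) + (if false then (if (((\f.7) false) == 3) then ((7 - 2) + (5 + 3)) else 1) else (9 + 7)))
step 1: [let@0.0.0] (((if (let u = true in u) then (let v = (8 * 2) in (let w = false in (\p.v))) else ((if true then (\q.(\r.4)) else (\s.(\t.7))) (\a.a))) (if (if ((\b.false) 2) then (if true then false else true) else true) then (\c.5) else (\d.(let e = 8 in e)))) + (if false then (if (((\f.7) false) == 3) then ((7 - 2) + (5 + 3)) else 1) else (9 + 7)))
step 2: [let@0.0.0] (((if true then (let v = (8 * 2) in (let w = false in (\p.v))) else ((if true then (\q.(\r.4)) else (\s.(\t.7))) (\a.a))) (if (if ((\b.false) 2) then (if true then false else true) else true) then (\c.5) else (\d.(let e = 8 in e)))) + (if false then (if (((\f.7) false) == 3) then ((7 - 2) + (5 + 3)) else 1) else (9 + 7)))
step 3: [if@0.0] (((let v = (8 * 2) in (let w = false in (\p.v))) (if (if ((\b.false) 2) then (if true then false else true) else true) then (\c.5) else (\d.(let e = 8 in e)))) + (if false then (if (((\f.7) false) == 3) then ((7 - 2) + (5 + 3)) else 1) else (9 + 7)))
step 4: [let@0.0] (((let w = false in (\p.(8 * 2))) (if (if ((\b.false) 2) then (if true then false else true) else true) then (\c.5) else (\d.(let e = 8 in e)))) + (if false then (if (((\f.7) false) == 3) then ((7 - 2) + (5 + 3)) else 1) else (9 + 7)))
step 5: [let@0.0] (((\p.(8 * 2)) (if (if ((\b.false) 2) then (if true then false else true) else true) then (\c.5) else (\d.(let e = 8 in e)))) + (if false then (if (((\f.7) false) == 3) then ((7 - 2) + (5 + 3)) else 1) else (9 + 7)))
step 6: [beta@0] ((8 * 2) + (if false then (if (((\f.7) false) == 3) then ((7 - 2) + (5 + 3)) else 1) else (9 + 7)))
step 7: [delta@0] (16 + (if false then (if (((\f.7) false) == 3) then ((7 - 2) + (5 + 3)) else 1) else (9 + 7)))
step 8: [if@1] (16 + (9 + 7))
step 9: [delta@1] (16 + 16)
step 10: [delta@root] 32

Answer: 32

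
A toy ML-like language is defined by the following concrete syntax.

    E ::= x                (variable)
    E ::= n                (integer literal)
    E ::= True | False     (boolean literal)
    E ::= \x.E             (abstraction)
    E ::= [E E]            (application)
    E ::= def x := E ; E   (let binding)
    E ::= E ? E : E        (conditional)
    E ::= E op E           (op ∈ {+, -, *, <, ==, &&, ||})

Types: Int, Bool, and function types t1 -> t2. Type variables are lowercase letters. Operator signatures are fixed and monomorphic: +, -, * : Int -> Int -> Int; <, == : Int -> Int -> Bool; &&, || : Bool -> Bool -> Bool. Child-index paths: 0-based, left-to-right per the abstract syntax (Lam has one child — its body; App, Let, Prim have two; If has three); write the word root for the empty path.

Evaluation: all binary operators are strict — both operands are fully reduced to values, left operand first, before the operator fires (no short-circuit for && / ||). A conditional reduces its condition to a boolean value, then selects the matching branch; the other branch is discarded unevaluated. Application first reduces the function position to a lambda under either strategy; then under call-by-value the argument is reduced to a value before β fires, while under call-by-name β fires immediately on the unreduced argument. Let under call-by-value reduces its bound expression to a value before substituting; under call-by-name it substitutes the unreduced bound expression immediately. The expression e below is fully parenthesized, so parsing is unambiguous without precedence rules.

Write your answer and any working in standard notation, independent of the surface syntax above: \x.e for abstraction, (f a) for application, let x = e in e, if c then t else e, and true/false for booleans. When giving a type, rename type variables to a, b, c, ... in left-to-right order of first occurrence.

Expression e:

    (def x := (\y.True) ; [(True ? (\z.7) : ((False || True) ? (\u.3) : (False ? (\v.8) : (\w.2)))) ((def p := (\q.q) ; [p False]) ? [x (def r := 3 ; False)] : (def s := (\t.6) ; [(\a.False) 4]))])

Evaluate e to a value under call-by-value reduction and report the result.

Answer: 7

Derivation:
step 0: (let x = (\y.true) in ((if true then (\z.7) else (if (false || true) then (\u.3) else (if false then (\v.8) else (\w.2)))) (if (let p = (\q.q) in (p false)) then (x (let r = 3 in false)) else (let s = (\t.6) in ((\a.false) 4)))))
step 1: [let@root] ((if true then (\z.7) else (if (false || true) then (\u.3) else (if false then (\v.8) else (\w.2)))) (if (let p = (\q.q) in (p false)) then ((\y.true) (let r = 3 in false)) else (let s = (\t.6) in ((\a.false) 4))))
step 2: [if@0] ((\z.7) (if (let p = (\q.q) in (p false)) then ((\y.true) (let r = 3 in false)) else (let s = (\t.6) in ((\a.false) 4))))
step 3: [let@1.0] ((\z.7) (if ((\q.q) false) then ((\y.true) (let r = 3 in false)) else (let s = (\t.6) in ((\a.false) 4))))
step 4: [beta@1.0] ((\z.7) (if false then ((\y.true) (let r = 3 in false)) else (let s = (\t.6) in ((\a.false) 4))))
step 5: [if@1] ((\z.7) (let s = (\t.6) in ((\a.false) 4)))
step 6: [let@1] ((\z.7) ((\a.false) 4))
step 7: [beta@1] ((\z.7) false)
step 8: [beta@root] 7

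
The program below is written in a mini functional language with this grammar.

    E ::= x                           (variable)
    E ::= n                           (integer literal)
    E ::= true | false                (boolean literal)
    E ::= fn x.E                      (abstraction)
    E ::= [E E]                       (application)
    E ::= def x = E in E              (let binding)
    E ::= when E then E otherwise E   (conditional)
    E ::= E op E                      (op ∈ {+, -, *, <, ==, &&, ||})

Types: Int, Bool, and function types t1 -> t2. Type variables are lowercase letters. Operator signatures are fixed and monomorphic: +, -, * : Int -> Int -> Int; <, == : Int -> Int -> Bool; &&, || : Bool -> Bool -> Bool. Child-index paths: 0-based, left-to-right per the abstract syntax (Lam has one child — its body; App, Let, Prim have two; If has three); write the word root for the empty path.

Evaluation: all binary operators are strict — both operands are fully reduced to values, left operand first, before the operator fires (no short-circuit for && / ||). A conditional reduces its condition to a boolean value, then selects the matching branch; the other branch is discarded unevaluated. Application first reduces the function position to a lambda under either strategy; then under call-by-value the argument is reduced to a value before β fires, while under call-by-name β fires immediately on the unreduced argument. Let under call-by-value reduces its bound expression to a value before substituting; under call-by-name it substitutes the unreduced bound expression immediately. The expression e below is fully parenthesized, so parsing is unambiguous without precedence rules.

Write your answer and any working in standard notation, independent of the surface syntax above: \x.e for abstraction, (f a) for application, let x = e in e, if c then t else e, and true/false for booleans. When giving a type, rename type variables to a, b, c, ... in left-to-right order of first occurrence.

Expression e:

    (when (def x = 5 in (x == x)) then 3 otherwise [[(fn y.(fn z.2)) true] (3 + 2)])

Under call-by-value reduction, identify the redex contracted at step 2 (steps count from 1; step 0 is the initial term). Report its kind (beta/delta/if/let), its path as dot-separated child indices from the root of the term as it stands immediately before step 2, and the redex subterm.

Answer: delta at 0 : (5 == 5)

Derivation:
step 0: (if (let x = 5 in (x == x)) then 3 else (((\y.(\z.2)) true) (3 + 2)))
step 1: [let@0] (if (5 == 5) then 3 else (((\y.(\z.2)) true) (3 + 2)))
step 2: [delta@0] (if true then 3 else (((\y.(\z.2)) true) (3 + 2)))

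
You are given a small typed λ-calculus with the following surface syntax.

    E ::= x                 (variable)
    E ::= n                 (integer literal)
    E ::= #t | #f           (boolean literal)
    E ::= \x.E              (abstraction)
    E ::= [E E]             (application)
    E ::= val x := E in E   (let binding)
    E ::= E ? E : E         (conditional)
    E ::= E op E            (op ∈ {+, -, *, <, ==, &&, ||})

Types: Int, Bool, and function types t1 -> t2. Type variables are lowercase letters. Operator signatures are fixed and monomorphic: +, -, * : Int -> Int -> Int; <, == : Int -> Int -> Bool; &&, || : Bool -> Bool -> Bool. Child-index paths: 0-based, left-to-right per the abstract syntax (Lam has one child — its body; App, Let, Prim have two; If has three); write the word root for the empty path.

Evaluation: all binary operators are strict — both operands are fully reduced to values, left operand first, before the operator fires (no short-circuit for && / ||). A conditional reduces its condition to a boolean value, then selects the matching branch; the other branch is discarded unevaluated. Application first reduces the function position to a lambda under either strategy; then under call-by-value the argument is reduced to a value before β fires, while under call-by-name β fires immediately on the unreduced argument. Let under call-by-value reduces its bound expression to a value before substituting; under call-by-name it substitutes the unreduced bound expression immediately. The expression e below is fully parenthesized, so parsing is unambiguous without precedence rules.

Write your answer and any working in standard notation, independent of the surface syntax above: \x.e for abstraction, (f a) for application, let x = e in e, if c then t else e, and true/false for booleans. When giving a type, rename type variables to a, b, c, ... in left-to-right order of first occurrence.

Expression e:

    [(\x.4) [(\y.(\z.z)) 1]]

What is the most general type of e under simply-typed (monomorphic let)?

Working:
\x._ : a -> Int
z : c
\z._ : c -> c
\y._ : b -> c -> c
  unify b -> c -> c ~ Int -> d
  unify b ~ Int
  unify c -> c ~ d
_ _ : c -> c
  unify a -> Int ~ (c -> c) -> e
  unify a ~ c -> c
  unify Int ~ e
_ _ : Int

Answer: Int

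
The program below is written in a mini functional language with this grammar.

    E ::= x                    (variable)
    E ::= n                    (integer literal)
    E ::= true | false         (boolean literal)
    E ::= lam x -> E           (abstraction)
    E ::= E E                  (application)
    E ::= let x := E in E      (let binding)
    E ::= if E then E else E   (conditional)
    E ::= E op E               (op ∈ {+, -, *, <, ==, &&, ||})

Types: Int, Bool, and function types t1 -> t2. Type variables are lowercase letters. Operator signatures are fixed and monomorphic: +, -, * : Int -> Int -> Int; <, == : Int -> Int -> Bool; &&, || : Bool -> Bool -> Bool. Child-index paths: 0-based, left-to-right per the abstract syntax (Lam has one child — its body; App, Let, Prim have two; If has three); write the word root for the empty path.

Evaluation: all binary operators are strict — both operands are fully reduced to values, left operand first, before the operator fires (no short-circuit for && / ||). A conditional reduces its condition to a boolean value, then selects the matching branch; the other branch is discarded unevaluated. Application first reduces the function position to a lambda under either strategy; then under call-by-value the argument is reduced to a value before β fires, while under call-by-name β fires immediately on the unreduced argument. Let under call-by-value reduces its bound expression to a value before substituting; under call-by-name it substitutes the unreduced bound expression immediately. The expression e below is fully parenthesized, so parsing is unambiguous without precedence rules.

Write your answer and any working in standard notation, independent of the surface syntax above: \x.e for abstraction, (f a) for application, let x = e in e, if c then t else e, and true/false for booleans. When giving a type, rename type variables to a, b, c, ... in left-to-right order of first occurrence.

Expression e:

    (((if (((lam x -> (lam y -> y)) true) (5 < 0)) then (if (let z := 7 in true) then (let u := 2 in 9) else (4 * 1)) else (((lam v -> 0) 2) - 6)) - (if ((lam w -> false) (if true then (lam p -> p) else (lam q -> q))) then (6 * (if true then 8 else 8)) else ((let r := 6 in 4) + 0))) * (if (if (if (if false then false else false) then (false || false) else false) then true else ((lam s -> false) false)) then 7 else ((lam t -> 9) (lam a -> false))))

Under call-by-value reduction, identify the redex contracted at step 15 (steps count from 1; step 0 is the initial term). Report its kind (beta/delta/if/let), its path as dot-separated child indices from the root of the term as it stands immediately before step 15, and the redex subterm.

Answer: if at 1.0 : (if false then true else ((\s.false) false))

Working:
step 0: (((if (((\x.(\y.y)) true) (5 < 0)) then (if (let z = 7 in true) then (let u = 2 in 9) else (4 * 1)) else (((\v.0) 2) - 6)) - (if ((\w.false) (if true then (\p.p) else (\q.q))) then (6 * (if true then 8 else 8)) else ((let r = 6 in 4) + 0))) * (if (if (if (if false then false else false) then (false || false) else false) then true else ((\s.false) false)) then 7 else ((\t.9) (\a.false))))
step 1: [beta@0.0.0.0] (((if ((\y.y) (5 < 0)) then (if (let z = 7 in true) then (let u = 2 in 9) else (4 * 1)) else (((\v.0) 2) - 6)) - (if ((\w.false) (if true then (\p.p) else (\q.q))) then (6 * (if true then 8 else 8)) else ((let r = 6 in 4) + 0))) * (if (if (if (if false then false else false) then (false || false) else false) then true else ((\s.false) false)) then 7 else ((\t.9) (\a.false))))
step 2: [delta@0.0.0.1] (((if ((\y.y) false) then (if (let z = 7 in true) then (let u = 2 in 9) else (4 * 1)) else (((\v.0) 2) - 6)) - (if ((\w.false) (if true then (\p.p) else (\q.q))) then (6 * (if true then 8 else 8)) else ((let r = 6 in 4) + 0))) * (if (if (if (if false then false else false) then (false || false) else false) then true else ((\s.false) false)) then 7 else ((\t.9) (\a.false))))
step 3: [beta@0.0.0] (((if false then (if (let z = 7 in true) then (let u = 2 in 9) else (4 * 1)) else (((\v.0) 2) - 6)) - (if ((\w.false) (if true then (\p.p) else (\q.q))) then (6 * (if true then 8 else 8)) else ((let r = 6 in 4) + 0))) * (if (if (if (if false then false else false) then (false || false) else false) then true else ((\s.false) false)) then 7 else ((\t.9) (\a.false))))
step 4: [if@0.0] (((((\v.0) 2) - 6) - (if ((\w.false) (if true then (\p.p) else (\q.q))) then (6 * (if true then 8 else 8)) else ((let r = 6 in 4) + 0))) * (if (if (if (if false then false else false) then (false || false) else false) then true else ((\s.false) false)) then 7 else ((\t.9) (\a.false))))
step 5: [beta@0.0.0] (((0 - 6) - (if ((\w.false) (if true then (\p.p) else (\q.q))) then (6 * (if true then 8 else 8)) else ((let r = 6 in 4) + 0))) * (if (if (if (if false then false else false) then (false || false) else false) then true else ((\s.false) false)) then 7 else ((\t.9) (\a.false))))
step 6: [delta@0.0] ((-6 - (if ((\w.false) (if true then (\p.p) else (\q.q))) then (6 * (if true then 8 else 8)) else ((let r = 6 in 4) + 0))) * (if (if (if (if false then false else false) then (false || false) else false) then true else ((\s.false) false)) then 7 else ((\t.9) (\a.false))))
step 7: [if@0.1.0.1] ((-6 - (if ((\w.false) (\p.p)) then (6 * (if true then 8 else 8)) else ((let r = 6 in 4) + 0))) * (if (if (if (if false then false else false) then (false || false) else false) then true else ((\s.false) false)) then 7 else ((\t.9) (\a.false))))
step 8: [beta@0.1.0] ((-6 - (if false then (6 * (if true then 8 else 8)) else ((let r = 6 in 4) + 0))) * (if (if (if (if false then false else false) then (false || false) else false) then true else ((\s.false) false)) then 7 else ((\t.9) (\a.false))))
step 9: [if@0.1] ((-6 - ((let r = 6 in 4) + 0)) * (if (if (if (if false then false else false) then (false || false) else false) then true else ((\s.false) false)) then 7 else ((\t.9) (\a.false))))
step 10: [let@0.1.0] ((-6 - (4 + 0)) * (if (if (if (if false then false else false) then (false || false) else false) then true else ((\s.false) false)) then 7 else ((\t.9) (\a.false))))
step 11: [delta@0.1] ((-6 - 4) * (if (if (if (if false then false else false) then (false || false) else false) then true else ((\s.false) false)) then 7 else ((\t.9) (\a.false))))
step 12: [delta@0] (-10 * (if (if (if (if false then false else false) then (false || false) else false) then true else ((\s.false) false)) then 7 else ((\t.9) (\a.false))))
step 13: [if@1.0.0.0] (-10 * (if (if (if false then (false || false) else false) then true else ((\s.false) false)) then 7 else ((\t.9) (\a.false))))
step 14: [if@1.0.0] (-10 * (if (if false then true else ((\s.false) false)) then 7 else ((\t.9) (\a.false))))
step 15: [if@1.0] (-10 * (if ((\s.false) false) then 7 else ((\t.9) (\a.false))))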